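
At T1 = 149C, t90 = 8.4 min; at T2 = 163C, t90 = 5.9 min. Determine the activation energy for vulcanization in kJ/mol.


T1 = 422.15 K, T2 = 436.15 K
1/T1 - 1/T2 = 7.6037e-05
ln(t1/t2) = ln(8.4/5.9) = 0.3533
Ea = 8.314 * 0.3533 / 7.6037e-05 = 38628.0615 J/mol
Ea = 38.63 kJ/mol

38.63 kJ/mol


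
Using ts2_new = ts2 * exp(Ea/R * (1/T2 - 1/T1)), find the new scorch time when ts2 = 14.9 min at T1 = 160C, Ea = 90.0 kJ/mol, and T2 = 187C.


Convert temperatures: T1 = 160 + 273.15 = 433.15 K, T2 = 187 + 273.15 = 460.15 K
ts2_new = 14.9 * exp(90000 / 8.314 * (1/460.15 - 1/433.15))
1/T2 - 1/T1 = -1.3546e-04
ts2_new = 3.44 min

3.44 min


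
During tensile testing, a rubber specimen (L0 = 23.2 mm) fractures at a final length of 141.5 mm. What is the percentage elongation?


Elongation = (Lf - L0) / L0 * 100
= (141.5 - 23.2) / 23.2 * 100
= 118.3 / 23.2 * 100
= 509.9%

509.9%


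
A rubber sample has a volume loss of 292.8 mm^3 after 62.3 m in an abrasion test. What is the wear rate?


Rate = volume_loss / distance
= 292.8 / 62.3
= 4.7 mm^3/m

4.7 mm^3/m


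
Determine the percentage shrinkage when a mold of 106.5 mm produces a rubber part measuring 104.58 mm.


Shrinkage = (mold - part) / mold * 100
= (106.5 - 104.58) / 106.5 * 100
= 1.92 / 106.5 * 100
= 1.8%

1.8%


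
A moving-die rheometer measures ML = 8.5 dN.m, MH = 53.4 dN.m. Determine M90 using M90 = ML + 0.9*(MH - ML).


M90 = ML + 0.9 * (MH - ML)
M90 = 8.5 + 0.9 * (53.4 - 8.5)
M90 = 8.5 + 0.9 * 44.9
M90 = 48.91 dN.m

48.91 dN.m


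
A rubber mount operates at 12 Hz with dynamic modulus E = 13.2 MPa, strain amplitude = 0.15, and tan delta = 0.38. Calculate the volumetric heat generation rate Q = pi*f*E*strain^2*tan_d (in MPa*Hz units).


Q = pi * f * E * strain^2 * tan_d
= pi * 12 * 13.2 * 0.15^2 * 0.38
= pi * 12 * 13.2 * 0.0225 * 0.38
= 4.2547

Q = 4.2547


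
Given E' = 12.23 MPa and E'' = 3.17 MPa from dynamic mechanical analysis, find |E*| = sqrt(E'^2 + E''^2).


|E*| = sqrt(E'^2 + E''^2)
= sqrt(12.23^2 + 3.17^2)
= sqrt(149.5729 + 10.0489)
= 12.634 MPa

12.634 MPa


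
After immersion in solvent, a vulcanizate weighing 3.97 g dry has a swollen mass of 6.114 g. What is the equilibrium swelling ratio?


Q = W_swollen / W_dry
Q = 6.114 / 3.97
Q = 1.54

Q = 1.54


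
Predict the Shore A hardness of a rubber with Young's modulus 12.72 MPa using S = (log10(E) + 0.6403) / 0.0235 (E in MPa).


log10(E) = 0.0235*S - 0.6403  =>  S = (log10(E) + 0.6403) / 0.0235
log10(12.72) = 1.104487
S = (1.104487 + 0.6403) / 0.0235 = 1.744787 / 0.0235
S = 74.2

Shore A = 74.2


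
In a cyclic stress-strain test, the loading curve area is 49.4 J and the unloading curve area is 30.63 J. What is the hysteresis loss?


Hysteresis loss = loading - unloading
= 49.4 - 30.63
= 18.77 J

18.77 J


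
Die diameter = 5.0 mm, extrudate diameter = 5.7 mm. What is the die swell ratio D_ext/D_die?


Die swell ratio = D_extrudate / D_die
= 5.7 / 5.0
= 1.14

Die swell = 1.14


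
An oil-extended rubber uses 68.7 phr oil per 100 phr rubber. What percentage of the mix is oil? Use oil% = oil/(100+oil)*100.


Oil % = oil / (100 + oil) * 100
= 68.7 / (100 + 68.7) * 100
= 68.7 / 168.7 * 100
= 40.72%

40.72%


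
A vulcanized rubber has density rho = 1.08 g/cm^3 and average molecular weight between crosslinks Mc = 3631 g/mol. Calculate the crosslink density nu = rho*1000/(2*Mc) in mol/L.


nu = rho * 1000 / (2 * Mc)
nu = 1.08 * 1000 / (2 * 3631)
nu = 1080.0 / 7262
nu = 0.1487 mol/L

0.1487 mol/L


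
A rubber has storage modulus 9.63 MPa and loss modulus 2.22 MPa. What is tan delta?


tan delta = E'' / E'
= 2.22 / 9.63
= 0.2305

tan delta = 0.2305


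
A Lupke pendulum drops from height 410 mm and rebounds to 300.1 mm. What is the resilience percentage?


Resilience = h_rebound / h_drop * 100
= 300.1 / 410 * 100
= 73.2%

73.2%


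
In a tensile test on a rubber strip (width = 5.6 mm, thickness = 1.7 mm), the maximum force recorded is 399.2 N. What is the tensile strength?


Area = width * thickness = 5.6 * 1.7 = 9.52 mm^2
TS = force / area = 399.2 / 9.52 = 41.93 MPa

41.93 MPa


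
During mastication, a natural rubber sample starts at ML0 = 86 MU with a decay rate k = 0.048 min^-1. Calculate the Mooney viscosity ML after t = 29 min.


ML = ML0 * exp(-k * t)
ML = 86 * exp(-0.048 * 29)
ML = 86 * 0.2486
ML = 21.38 MU

21.38 MU


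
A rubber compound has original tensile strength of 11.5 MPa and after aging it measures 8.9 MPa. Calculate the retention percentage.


Retention = aged / original * 100
= 8.9 / 11.5 * 100
= 77.4%

77.4%


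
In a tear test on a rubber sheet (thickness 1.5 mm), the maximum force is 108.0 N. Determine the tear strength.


Tear strength = force / thickness
= 108.0 / 1.5
= 72.0 N/mm

72.0 N/mm


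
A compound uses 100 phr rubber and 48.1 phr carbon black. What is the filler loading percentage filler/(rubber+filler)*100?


Filler % = filler / (rubber + filler) * 100
= 48.1 / (100 + 48.1) * 100
= 48.1 / 148.1 * 100
= 32.48%

32.48%


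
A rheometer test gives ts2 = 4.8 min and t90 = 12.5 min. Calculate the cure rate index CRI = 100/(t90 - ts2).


CRI = 100 / (t90 - ts2)
= 100 / (12.5 - 4.8)
= 100 / 7.7
= 12.99 min^-1

12.99 min^-1


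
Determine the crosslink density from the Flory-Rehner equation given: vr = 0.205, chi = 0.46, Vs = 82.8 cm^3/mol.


ln(1 - vr) = ln(1 - 0.205) = -0.2294
Numerator = -((-0.2294) + 0.205 + 0.46 * 0.205^2) = 0.0051
Denominator = 82.8 * (0.205^(1/3) - 0.205/2) = 40.3349
nu = 0.0051 / 40.3349 = 1.2599e-04 mol/cm^3

1.2599e-04 mol/cm^3


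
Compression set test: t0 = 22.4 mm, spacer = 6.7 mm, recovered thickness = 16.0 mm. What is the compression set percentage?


CS = (t0 - recovered) / (t0 - ts) * 100
= (22.4 - 16.0) / (22.4 - 6.7) * 100
= 6.4 / 15.7 * 100
= 40.8%

40.8%


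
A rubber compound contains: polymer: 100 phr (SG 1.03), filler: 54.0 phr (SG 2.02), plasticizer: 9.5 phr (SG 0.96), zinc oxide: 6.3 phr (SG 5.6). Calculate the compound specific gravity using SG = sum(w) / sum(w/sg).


Sum of weights = 169.8
Volume contributions:
  polymer: 100/1.03 = 97.0874
  filler: 54.0/2.02 = 26.7327
  plasticizer: 9.5/0.96 = 9.8958
  zinc oxide: 6.3/5.6 = 1.1250
Sum of volumes = 134.8409
SG = 169.8 / 134.8409 = 1.259

SG = 1.259


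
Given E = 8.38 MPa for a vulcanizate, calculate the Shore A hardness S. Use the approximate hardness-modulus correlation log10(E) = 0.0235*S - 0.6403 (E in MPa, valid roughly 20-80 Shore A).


log10(E) = 0.0235*S - 0.6403  =>  S = (log10(E) + 0.6403) / 0.0235
log10(8.38) = 0.923244
S = (0.923244 + 0.6403) / 0.0235 = 1.563544 / 0.0235
S = 66.5

Shore A = 66.5


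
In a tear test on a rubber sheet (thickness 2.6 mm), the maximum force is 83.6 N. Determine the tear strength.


Tear strength = force / thickness
= 83.6 / 2.6
= 32.15 N/mm

32.15 N/mm


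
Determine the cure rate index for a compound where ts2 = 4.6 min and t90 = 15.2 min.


CRI = 100 / (t90 - ts2)
= 100 / (15.2 - 4.6)
= 100 / 10.6
= 9.43 min^-1

9.43 min^-1


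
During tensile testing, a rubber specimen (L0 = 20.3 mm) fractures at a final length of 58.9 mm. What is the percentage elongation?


Elongation = (Lf - L0) / L0 * 100
= (58.9 - 20.3) / 20.3 * 100
= 38.6 / 20.3 * 100
= 190.1%

190.1%


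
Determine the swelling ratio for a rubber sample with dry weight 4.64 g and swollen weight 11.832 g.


Q = W_swollen / W_dry
Q = 11.832 / 4.64
Q = 2.55

Q = 2.55


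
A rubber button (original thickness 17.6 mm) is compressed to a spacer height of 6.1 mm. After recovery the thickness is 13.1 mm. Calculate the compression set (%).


CS = (t0 - recovered) / (t0 - ts) * 100
= (17.6 - 13.1) / (17.6 - 6.1) * 100
= 4.5 / 11.5 * 100
= 39.1%

39.1%


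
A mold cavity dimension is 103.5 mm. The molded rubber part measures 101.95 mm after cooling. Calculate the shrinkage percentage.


Shrinkage = (mold - part) / mold * 100
= (103.5 - 101.95) / 103.5 * 100
= 1.55 / 103.5 * 100
= 1.5%

1.5%


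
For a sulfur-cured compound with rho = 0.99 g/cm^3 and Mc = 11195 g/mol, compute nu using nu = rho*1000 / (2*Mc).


nu = rho * 1000 / (2 * Mc)
nu = 0.99 * 1000 / (2 * 11195)
nu = 990.0 / 22390
nu = 0.0442 mol/L

0.0442 mol/L


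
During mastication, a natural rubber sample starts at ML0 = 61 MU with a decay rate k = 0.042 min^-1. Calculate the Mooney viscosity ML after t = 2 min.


ML = ML0 * exp(-k * t)
ML = 61 * exp(-0.042 * 2)
ML = 61 * 0.9194
ML = 56.09 MU

56.09 MU


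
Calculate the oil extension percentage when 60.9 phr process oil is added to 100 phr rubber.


Oil % = oil / (100 + oil) * 100
= 60.9 / (100 + 60.9) * 100
= 60.9 / 160.9 * 100
= 37.85%

37.85%


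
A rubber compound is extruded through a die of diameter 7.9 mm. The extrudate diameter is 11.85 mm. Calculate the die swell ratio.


Die swell ratio = D_extrudate / D_die
= 11.85 / 7.9
= 1.5

Die swell = 1.5


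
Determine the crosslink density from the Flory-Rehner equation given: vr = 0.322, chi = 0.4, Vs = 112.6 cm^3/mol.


ln(1 - vr) = ln(1 - 0.322) = -0.3886
Numerator = -((-0.3886) + 0.322 + 0.4 * 0.322^2) = 0.0251
Denominator = 112.6 * (0.322^(1/3) - 0.322/2) = 59.0488
nu = 0.0251 / 59.0488 = 4.2565e-04 mol/cm^3

4.2565e-04 mol/cm^3


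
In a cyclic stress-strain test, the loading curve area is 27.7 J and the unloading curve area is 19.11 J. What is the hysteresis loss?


Hysteresis loss = loading - unloading
= 27.7 - 19.11
= 8.59 J

8.59 J


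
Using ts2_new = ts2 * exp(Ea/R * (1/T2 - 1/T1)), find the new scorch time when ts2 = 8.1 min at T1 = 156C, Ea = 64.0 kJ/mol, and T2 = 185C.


Convert temperatures: T1 = 156 + 273.15 = 429.15 K, T2 = 185 + 273.15 = 458.15 K
ts2_new = 8.1 * exp(64000 / 8.314 * (1/458.15 - 1/429.15))
1/T2 - 1/T1 = -1.4750e-04
ts2_new = 2.6 min

2.6 min


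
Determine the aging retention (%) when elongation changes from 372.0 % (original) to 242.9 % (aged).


Retention = aged / original * 100
= 242.9 / 372.0 * 100
= 65.3%

65.3%


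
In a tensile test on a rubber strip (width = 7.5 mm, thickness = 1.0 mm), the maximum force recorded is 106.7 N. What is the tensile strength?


Area = width * thickness = 7.5 * 1.0 = 7.5 mm^2
TS = force / area = 106.7 / 7.5 = 14.23 MPa

14.23 MPa


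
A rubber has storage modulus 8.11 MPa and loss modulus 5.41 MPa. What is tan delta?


tan delta = E'' / E'
= 5.41 / 8.11
= 0.6671

tan delta = 0.6671


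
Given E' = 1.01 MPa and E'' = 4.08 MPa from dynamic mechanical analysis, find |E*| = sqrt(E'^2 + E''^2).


|E*| = sqrt(E'^2 + E''^2)
= sqrt(1.01^2 + 4.08^2)
= sqrt(1.0201 + 16.6464)
= 4.203 MPa

4.203 MPa


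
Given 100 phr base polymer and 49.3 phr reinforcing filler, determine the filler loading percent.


Filler % = filler / (rubber + filler) * 100
= 49.3 / (100 + 49.3) * 100
= 49.3 / 149.3 * 100
= 33.02%

33.02%


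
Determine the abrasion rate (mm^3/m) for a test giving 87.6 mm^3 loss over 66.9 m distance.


Rate = volume_loss / distance
= 87.6 / 66.9
= 1.309 mm^3/m

1.309 mm^3/m


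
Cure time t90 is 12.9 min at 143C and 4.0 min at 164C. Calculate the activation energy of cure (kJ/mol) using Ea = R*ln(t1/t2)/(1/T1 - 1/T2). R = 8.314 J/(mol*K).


T1 = 416.15 K, T2 = 437.15 K
1/T1 - 1/T2 = 1.1544e-04
ln(t1/t2) = ln(12.9/4.0) = 1.1709
Ea = 8.314 * 1.1709 / 1.1544e-04 = 84334.0844 J/mol
Ea = 84.33 kJ/mol

84.33 kJ/mol


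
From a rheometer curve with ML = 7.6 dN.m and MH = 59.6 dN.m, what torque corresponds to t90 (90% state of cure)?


M90 = ML + 0.9 * (MH - ML)
M90 = 7.6 + 0.9 * (59.6 - 7.6)
M90 = 7.6 + 0.9 * 52.0
M90 = 54.4 dN.m

54.4 dN.m


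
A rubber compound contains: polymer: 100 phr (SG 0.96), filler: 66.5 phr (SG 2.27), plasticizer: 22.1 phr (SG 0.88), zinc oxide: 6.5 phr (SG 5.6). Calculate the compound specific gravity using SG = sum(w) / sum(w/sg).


Sum of weights = 195.1
Volume contributions:
  polymer: 100/0.96 = 104.1667
  filler: 66.5/2.27 = 29.2952
  plasticizer: 22.1/0.88 = 25.1136
  zinc oxide: 6.5/5.6 = 1.1607
Sum of volumes = 159.7362
SG = 195.1 / 159.7362 = 1.221

SG = 1.221


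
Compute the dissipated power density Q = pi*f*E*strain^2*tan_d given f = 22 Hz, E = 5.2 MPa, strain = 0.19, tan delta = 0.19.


Q = pi * f * E * strain^2 * tan_d
= pi * 22 * 5.2 * 0.19^2 * 0.19
= pi * 22 * 5.2 * 0.0361 * 0.19
= 2.4651

Q = 2.4651


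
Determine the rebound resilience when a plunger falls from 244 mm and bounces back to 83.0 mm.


Resilience = h_rebound / h_drop * 100
= 83.0 / 244 * 100
= 34.0%

34.0%


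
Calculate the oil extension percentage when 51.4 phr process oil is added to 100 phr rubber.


Oil % = oil / (100 + oil) * 100
= 51.4 / (100 + 51.4) * 100
= 51.4 / 151.4 * 100
= 33.95%

33.95%


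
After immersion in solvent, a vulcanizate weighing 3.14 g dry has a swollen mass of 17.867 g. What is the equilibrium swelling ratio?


Q = W_swollen / W_dry
Q = 17.867 / 3.14
Q = 5.69

Q = 5.69


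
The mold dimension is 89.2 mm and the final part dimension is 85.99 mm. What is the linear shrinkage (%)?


Shrinkage = (mold - part) / mold * 100
= (89.2 - 85.99) / 89.2 * 100
= 3.21 / 89.2 * 100
= 3.6%

3.6%


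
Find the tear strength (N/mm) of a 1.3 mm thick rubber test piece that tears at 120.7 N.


Tear strength = force / thickness
= 120.7 / 1.3
= 92.85 N/mm

92.85 N/mm


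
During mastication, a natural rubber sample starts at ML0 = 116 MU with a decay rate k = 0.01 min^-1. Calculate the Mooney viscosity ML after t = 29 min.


ML = ML0 * exp(-k * t)
ML = 116 * exp(-0.01 * 29)
ML = 116 * 0.7483
ML = 86.8 MU

86.8 MU


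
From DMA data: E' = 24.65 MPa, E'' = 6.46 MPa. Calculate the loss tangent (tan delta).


tan delta = E'' / E'
= 6.46 / 24.65
= 0.2621

tan delta = 0.2621


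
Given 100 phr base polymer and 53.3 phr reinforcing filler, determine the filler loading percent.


Filler % = filler / (rubber + filler) * 100
= 53.3 / (100 + 53.3) * 100
= 53.3 / 153.3 * 100
= 34.77%

34.77%


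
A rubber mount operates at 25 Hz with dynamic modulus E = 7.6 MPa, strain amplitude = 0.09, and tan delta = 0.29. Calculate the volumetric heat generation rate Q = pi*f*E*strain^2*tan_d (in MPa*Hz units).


Q = pi * f * E * strain^2 * tan_d
= pi * 25 * 7.6 * 0.09^2 * 0.29
= pi * 25 * 7.6 * 0.0081 * 0.29
= 1.4021

Q = 1.4021


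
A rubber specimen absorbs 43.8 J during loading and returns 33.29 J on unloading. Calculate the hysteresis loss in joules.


Hysteresis loss = loading - unloading
= 43.8 - 33.29
= 10.51 J

10.51 J


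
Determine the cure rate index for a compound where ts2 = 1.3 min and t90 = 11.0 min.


CRI = 100 / (t90 - ts2)
= 100 / (11.0 - 1.3)
= 100 / 9.7
= 10.31 min^-1

10.31 min^-1


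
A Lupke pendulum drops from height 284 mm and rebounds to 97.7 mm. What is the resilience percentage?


Resilience = h_rebound / h_drop * 100
= 97.7 / 284 * 100
= 34.4%

34.4%


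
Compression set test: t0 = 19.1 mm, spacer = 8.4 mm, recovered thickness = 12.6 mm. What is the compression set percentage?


CS = (t0 - recovered) / (t0 - ts) * 100
= (19.1 - 12.6) / (19.1 - 8.4) * 100
= 6.5 / 10.7 * 100
= 60.7%

60.7%


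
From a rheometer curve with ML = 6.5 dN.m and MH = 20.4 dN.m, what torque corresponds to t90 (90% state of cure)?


M90 = ML + 0.9 * (MH - ML)
M90 = 6.5 + 0.9 * (20.4 - 6.5)
M90 = 6.5 + 0.9 * 13.9
M90 = 19.01 dN.m

19.01 dN.m


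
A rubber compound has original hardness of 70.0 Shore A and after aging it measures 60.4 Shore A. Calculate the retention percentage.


Retention = aged / original * 100
= 60.4 / 70.0 * 100
= 86.3%

86.3%


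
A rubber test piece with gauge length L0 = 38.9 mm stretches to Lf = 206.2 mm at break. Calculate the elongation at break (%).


Elongation = (Lf - L0) / L0 * 100
= (206.2 - 38.9) / 38.9 * 100
= 167.3 / 38.9 * 100
= 430.1%

430.1%


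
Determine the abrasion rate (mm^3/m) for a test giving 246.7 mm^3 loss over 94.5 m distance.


Rate = volume_loss / distance
= 246.7 / 94.5
= 2.611 mm^3/m

2.611 mm^3/m


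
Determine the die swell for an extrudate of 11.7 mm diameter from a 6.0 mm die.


Die swell ratio = D_extrudate / D_die
= 11.7 / 6.0
= 1.95

Die swell = 1.95


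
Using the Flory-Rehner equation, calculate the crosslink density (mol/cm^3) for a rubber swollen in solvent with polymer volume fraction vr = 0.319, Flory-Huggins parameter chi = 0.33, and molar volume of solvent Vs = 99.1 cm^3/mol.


ln(1 - vr) = ln(1 - 0.319) = -0.3842
Numerator = -((-0.3842) + 0.319 + 0.33 * 0.319^2) = 0.0316
Denominator = 99.1 * (0.319^(1/3) - 0.319/2) = 51.9063
nu = 0.0316 / 51.9063 = 6.0902e-04 mol/cm^3

6.0902e-04 mol/cm^3


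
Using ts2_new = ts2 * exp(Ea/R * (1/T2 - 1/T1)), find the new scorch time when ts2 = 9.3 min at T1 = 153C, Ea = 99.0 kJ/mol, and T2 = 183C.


Convert temperatures: T1 = 153 + 273.15 = 426.15 K, T2 = 183 + 273.15 = 456.15 K
ts2_new = 9.3 * exp(99000 / 8.314 * (1/456.15 - 1/426.15))
1/T2 - 1/T1 = -1.5433e-04
ts2_new = 1.48 min

1.48 min


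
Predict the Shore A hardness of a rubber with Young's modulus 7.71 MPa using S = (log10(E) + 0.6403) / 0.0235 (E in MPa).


log10(E) = 0.0235*S - 0.6403  =>  S = (log10(E) + 0.6403) / 0.0235
log10(7.71) = 0.887054
S = (0.887054 + 0.6403) / 0.0235 = 1.527354 / 0.0235
S = 65.0

Shore A = 65.0


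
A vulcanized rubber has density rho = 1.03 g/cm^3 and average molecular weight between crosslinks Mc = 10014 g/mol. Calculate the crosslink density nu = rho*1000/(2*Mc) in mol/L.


nu = rho * 1000 / (2 * Mc)
nu = 1.03 * 1000 / (2 * 10014)
nu = 1030.0 / 20028
nu = 0.0514 mol/L

0.0514 mol/L


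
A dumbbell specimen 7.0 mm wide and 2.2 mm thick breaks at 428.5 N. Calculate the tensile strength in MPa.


Area = width * thickness = 7.0 * 2.2 = 15.4 mm^2
TS = force / area = 428.5 / 15.4 = 27.82 MPa

27.82 MPa


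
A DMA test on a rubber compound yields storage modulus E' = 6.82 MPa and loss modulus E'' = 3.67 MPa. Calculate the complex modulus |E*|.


|E*| = sqrt(E'^2 + E''^2)
= sqrt(6.82^2 + 3.67^2)
= sqrt(46.5124 + 13.4689)
= 7.745 MPa

7.745 MPa


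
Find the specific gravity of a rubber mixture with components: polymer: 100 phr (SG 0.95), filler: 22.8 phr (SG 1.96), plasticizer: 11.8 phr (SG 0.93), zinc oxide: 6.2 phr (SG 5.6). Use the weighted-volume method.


Sum of weights = 140.8
Volume contributions:
  polymer: 100/0.95 = 105.2632
  filler: 22.8/1.96 = 11.6327
  plasticizer: 11.8/0.93 = 12.6882
  zinc oxide: 6.2/5.6 = 1.1071
Sum of volumes = 130.6911
SG = 140.8 / 130.6911 = 1.077

SG = 1.077


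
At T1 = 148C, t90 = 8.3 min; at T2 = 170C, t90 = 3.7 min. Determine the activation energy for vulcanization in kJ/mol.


T1 = 421.15 K, T2 = 443.15 K
1/T1 - 1/T2 = 1.1788e-04
ln(t1/t2) = ln(8.3/3.7) = 0.8079
Ea = 8.314 * 0.8079 / 1.1788e-04 = 56982.9208 J/mol
Ea = 56.98 kJ/mol

56.98 kJ/mol


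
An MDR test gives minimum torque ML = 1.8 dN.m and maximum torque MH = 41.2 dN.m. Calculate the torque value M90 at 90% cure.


M90 = ML + 0.9 * (MH - ML)
M90 = 1.8 + 0.9 * (41.2 - 1.8)
M90 = 1.8 + 0.9 * 39.4
M90 = 37.26 dN.m

37.26 dN.m


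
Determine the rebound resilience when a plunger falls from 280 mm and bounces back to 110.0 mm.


Resilience = h_rebound / h_drop * 100
= 110.0 / 280 * 100
= 39.3%

39.3%


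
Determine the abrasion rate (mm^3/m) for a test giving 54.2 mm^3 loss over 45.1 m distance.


Rate = volume_loss / distance
= 54.2 / 45.1
= 1.202 mm^3/m

1.202 mm^3/m


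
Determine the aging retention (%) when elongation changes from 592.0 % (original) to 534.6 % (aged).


Retention = aged / original * 100
= 534.6 / 592.0 * 100
= 90.3%

90.3%


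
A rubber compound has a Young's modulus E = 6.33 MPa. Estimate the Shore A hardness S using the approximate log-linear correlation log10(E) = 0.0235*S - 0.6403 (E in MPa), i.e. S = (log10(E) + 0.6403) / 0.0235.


log10(E) = 0.0235*S - 0.6403  =>  S = (log10(E) + 0.6403) / 0.0235
log10(6.33) = 0.801404
S = (0.801404 + 0.6403) / 0.0235 = 1.441704 / 0.0235
S = 61.3

Shore A = 61.3


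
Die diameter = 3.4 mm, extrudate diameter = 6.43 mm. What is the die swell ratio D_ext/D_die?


Die swell ratio = D_extrudate / D_die
= 6.43 / 3.4
= 1.891

Die swell = 1.891


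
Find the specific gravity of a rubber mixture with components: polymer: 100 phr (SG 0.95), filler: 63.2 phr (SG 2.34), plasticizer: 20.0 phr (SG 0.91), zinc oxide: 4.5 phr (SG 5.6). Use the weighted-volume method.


Sum of weights = 187.7
Volume contributions:
  polymer: 100/0.95 = 105.2632
  filler: 63.2/2.34 = 27.0085
  plasticizer: 20.0/0.91 = 21.9780
  zinc oxide: 4.5/5.6 = 0.8036
Sum of volumes = 155.0533
SG = 187.7 / 155.0533 = 1.211

SG = 1.211


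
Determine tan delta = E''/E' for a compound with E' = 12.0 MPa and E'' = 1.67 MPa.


tan delta = E'' / E'
= 1.67 / 12.0
= 0.1392

tan delta = 0.1392


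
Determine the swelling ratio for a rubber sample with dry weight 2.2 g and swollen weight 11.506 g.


Q = W_swollen / W_dry
Q = 11.506 / 2.2
Q = 5.23

Q = 5.23


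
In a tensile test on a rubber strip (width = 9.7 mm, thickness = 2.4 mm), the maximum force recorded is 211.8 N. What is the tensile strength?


Area = width * thickness = 9.7 * 2.4 = 23.28 mm^2
TS = force / area = 211.8 / 23.28 = 9.1 MPa

9.1 MPa


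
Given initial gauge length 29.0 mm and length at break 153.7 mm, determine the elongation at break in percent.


Elongation = (Lf - L0) / L0 * 100
= (153.7 - 29.0) / 29.0 * 100
= 124.7 / 29.0 * 100
= 430.0%

430.0%


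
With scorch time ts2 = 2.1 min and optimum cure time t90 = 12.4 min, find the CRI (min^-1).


CRI = 100 / (t90 - ts2)
= 100 / (12.4 - 2.1)
= 100 / 10.3
= 9.71 min^-1

9.71 min^-1


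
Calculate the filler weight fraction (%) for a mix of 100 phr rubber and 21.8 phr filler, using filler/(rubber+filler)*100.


Filler % = filler / (rubber + filler) * 100
= 21.8 / (100 + 21.8) * 100
= 21.8 / 121.8 * 100
= 17.9%

17.9%


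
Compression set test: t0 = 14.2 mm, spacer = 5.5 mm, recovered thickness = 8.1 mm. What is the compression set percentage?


CS = (t0 - recovered) / (t0 - ts) * 100
= (14.2 - 8.1) / (14.2 - 5.5) * 100
= 6.1 / 8.7 * 100
= 70.1%

70.1%


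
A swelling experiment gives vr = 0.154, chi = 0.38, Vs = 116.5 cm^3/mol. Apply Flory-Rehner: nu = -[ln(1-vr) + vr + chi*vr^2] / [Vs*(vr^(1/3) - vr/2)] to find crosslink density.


ln(1 - vr) = ln(1 - 0.154) = -0.1672
Numerator = -((-0.1672) + 0.154 + 0.38 * 0.154^2) = 0.0042
Denominator = 116.5 * (0.154^(1/3) - 0.154/2) = 53.4748
nu = 0.0042 / 53.4748 = 7.8988e-05 mol/cm^3

7.8988e-05 mol/cm^3


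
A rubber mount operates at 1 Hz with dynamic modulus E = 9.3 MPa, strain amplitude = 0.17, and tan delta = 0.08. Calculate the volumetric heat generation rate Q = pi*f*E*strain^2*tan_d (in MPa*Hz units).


Q = pi * f * E * strain^2 * tan_d
= pi * 1 * 9.3 * 0.17^2 * 0.08
= pi * 1 * 9.3 * 0.0289 * 0.08
= 0.0675

Q = 0.0675


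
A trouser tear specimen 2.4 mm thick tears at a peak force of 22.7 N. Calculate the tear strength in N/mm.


Tear strength = force / thickness
= 22.7 / 2.4
= 9.46 N/mm

9.46 N/mm


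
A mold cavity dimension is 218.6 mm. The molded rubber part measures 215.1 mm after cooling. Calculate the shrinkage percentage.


Shrinkage = (mold - part) / mold * 100
= (218.6 - 215.1) / 218.6 * 100
= 3.5 / 218.6 * 100
= 1.6%

1.6%


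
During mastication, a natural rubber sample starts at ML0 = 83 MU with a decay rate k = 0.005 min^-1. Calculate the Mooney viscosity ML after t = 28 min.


ML = ML0 * exp(-k * t)
ML = 83 * exp(-0.005 * 28)
ML = 83 * 0.8694
ML = 72.16 MU

72.16 MU


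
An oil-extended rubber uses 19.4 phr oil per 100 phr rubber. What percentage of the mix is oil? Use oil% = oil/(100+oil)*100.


Oil % = oil / (100 + oil) * 100
= 19.4 / (100 + 19.4) * 100
= 19.4 / 119.4 * 100
= 16.25%

16.25%


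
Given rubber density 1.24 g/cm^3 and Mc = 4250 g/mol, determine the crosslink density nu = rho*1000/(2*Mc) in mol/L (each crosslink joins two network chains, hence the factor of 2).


nu = rho * 1000 / (2 * Mc)
nu = 1.24 * 1000 / (2 * 4250)
nu = 1240.0 / 8500
nu = 0.1459 mol/L

0.1459 mol/L


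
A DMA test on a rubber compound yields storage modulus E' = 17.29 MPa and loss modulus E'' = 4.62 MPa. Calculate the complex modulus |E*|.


|E*| = sqrt(E'^2 + E''^2)
= sqrt(17.29^2 + 4.62^2)
= sqrt(298.9441 + 21.3444)
= 17.897 MPa

17.897 MPa


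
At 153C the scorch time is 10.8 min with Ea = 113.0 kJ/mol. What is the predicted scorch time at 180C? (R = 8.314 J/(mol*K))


Convert temperatures: T1 = 153 + 273.15 = 426.15 K, T2 = 180 + 273.15 = 453.15 K
ts2_new = 10.8 * exp(113000 / 8.314 * (1/453.15 - 1/426.15))
1/T2 - 1/T1 = -1.3982e-04
ts2_new = 1.61 min

1.61 min


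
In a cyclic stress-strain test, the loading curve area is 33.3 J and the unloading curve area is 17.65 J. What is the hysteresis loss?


Hysteresis loss = loading - unloading
= 33.3 - 17.65
= 15.65 J

15.65 J


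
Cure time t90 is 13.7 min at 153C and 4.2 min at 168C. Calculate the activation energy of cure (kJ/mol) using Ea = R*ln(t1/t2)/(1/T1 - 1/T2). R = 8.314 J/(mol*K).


T1 = 426.15 K, T2 = 441.15 K
1/T1 - 1/T2 = 7.9789e-05
ln(t1/t2) = ln(13.7/4.2) = 1.1823
Ea = 8.314 * 1.1823 / 7.9789e-05 = 123196.7868 J/mol
Ea = 123.2 kJ/mol

123.2 kJ/mol


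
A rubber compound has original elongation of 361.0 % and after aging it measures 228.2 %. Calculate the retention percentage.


Retention = aged / original * 100
= 228.2 / 361.0 * 100
= 63.2%

63.2%


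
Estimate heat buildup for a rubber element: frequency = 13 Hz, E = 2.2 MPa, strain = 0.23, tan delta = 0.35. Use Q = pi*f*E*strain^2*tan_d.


Q = pi * f * E * strain^2 * tan_d
= pi * 13 * 2.2 * 0.23^2 * 0.35
= pi * 13 * 2.2 * 0.0529 * 0.35
= 1.6636

Q = 1.6636


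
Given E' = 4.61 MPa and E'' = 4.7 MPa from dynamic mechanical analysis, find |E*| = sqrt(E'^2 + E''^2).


|E*| = sqrt(E'^2 + E''^2)
= sqrt(4.61^2 + 4.7^2)
= sqrt(21.2521 + 22.0900)
= 6.583 MPa

6.583 MPa


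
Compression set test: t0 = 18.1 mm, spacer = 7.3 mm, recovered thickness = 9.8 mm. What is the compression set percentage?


CS = (t0 - recovered) / (t0 - ts) * 100
= (18.1 - 9.8) / (18.1 - 7.3) * 100
= 8.3 / 10.8 * 100
= 76.9%

76.9%


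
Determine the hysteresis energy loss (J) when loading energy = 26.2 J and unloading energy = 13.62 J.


Hysteresis loss = loading - unloading
= 26.2 - 13.62
= 12.58 J

12.58 J


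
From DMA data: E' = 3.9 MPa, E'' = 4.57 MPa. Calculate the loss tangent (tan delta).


tan delta = E'' / E'
= 4.57 / 3.9
= 1.1718

tan delta = 1.1718


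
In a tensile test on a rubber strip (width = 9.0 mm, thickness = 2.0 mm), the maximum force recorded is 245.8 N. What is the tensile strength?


Area = width * thickness = 9.0 * 2.0 = 18.0 mm^2
TS = force / area = 245.8 / 18.0 = 13.66 MPa

13.66 MPa


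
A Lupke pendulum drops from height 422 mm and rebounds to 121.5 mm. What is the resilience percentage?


Resilience = h_rebound / h_drop * 100
= 121.5 / 422 * 100
= 28.8%

28.8%


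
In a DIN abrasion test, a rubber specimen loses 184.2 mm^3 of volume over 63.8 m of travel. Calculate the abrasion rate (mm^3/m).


Rate = volume_loss / distance
= 184.2 / 63.8
= 2.887 mm^3/m

2.887 mm^3/m


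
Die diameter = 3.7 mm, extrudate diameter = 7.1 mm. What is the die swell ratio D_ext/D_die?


Die swell ratio = D_extrudate / D_die
= 7.1 / 3.7
= 1.919

Die swell = 1.919


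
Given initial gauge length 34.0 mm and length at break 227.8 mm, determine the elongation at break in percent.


Elongation = (Lf - L0) / L0 * 100
= (227.8 - 34.0) / 34.0 * 100
= 193.8 / 34.0 * 100
= 570.0%

570.0%


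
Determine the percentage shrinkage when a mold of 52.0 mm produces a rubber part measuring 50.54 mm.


Shrinkage = (mold - part) / mold * 100
= (52.0 - 50.54) / 52.0 * 100
= 1.46 / 52.0 * 100
= 2.81%

2.81%


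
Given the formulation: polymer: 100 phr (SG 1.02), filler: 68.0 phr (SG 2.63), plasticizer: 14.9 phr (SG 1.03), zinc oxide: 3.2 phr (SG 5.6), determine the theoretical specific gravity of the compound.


Sum of weights = 186.1
Volume contributions:
  polymer: 100/1.02 = 98.0392
  filler: 68.0/2.63 = 25.8555
  plasticizer: 14.9/1.03 = 14.4660
  zinc oxide: 3.2/5.6 = 0.5714
Sum of volumes = 138.9322
SG = 186.1 / 138.9322 = 1.34

SG = 1.34


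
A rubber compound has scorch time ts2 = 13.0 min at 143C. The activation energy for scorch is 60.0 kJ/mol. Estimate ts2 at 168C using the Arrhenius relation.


Convert temperatures: T1 = 143 + 273.15 = 416.15 K, T2 = 168 + 273.15 = 441.15 K
ts2_new = 13.0 * exp(60000 / 8.314 * (1/441.15 - 1/416.15))
1/T2 - 1/T1 = -1.3618e-04
ts2_new = 4.87 min

4.87 min


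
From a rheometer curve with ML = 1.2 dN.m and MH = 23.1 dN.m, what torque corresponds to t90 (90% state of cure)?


M90 = ML + 0.9 * (MH - ML)
M90 = 1.2 + 0.9 * (23.1 - 1.2)
M90 = 1.2 + 0.9 * 21.9
M90 = 20.91 dN.m

20.91 dN.m


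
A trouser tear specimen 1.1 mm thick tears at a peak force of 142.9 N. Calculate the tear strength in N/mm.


Tear strength = force / thickness
= 142.9 / 1.1
= 129.91 N/mm

129.91 N/mm


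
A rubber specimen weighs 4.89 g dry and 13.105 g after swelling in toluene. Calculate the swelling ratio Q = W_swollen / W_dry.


Q = W_swollen / W_dry
Q = 13.105 / 4.89
Q = 2.68

Q = 2.68


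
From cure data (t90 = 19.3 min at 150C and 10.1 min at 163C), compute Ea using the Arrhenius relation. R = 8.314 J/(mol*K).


T1 = 423.15 K, T2 = 436.15 K
1/T1 - 1/T2 = 7.0439e-05
ln(t1/t2) = ln(19.3/10.1) = 0.6476
Ea = 8.314 * 0.6476 / 7.0439e-05 = 76433.4373 J/mol
Ea = 76.43 kJ/mol

76.43 kJ/mol


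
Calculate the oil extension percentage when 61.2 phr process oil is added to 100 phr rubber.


Oil % = oil / (100 + oil) * 100
= 61.2 / (100 + 61.2) * 100
= 61.2 / 161.2 * 100
= 37.97%

37.97%


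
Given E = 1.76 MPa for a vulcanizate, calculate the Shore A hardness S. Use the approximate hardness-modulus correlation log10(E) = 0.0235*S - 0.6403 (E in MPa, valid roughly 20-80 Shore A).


log10(E) = 0.0235*S - 0.6403  =>  S = (log10(E) + 0.6403) / 0.0235
log10(1.76) = 0.245513
S = (0.245513 + 0.6403) / 0.0235 = 0.885813 / 0.0235
S = 37.7

Shore A = 37.7


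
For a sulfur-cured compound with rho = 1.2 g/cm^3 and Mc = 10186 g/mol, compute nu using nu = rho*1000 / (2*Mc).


nu = rho * 1000 / (2 * Mc)
nu = 1.2 * 1000 / (2 * 10186)
nu = 1200.0 / 20372
nu = 0.0589 mol/L

0.0589 mol/L


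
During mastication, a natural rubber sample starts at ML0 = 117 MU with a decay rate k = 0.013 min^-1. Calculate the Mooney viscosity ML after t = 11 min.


ML = ML0 * exp(-k * t)
ML = 117 * exp(-0.013 * 11)
ML = 117 * 0.8668
ML = 101.41 MU

101.41 MU


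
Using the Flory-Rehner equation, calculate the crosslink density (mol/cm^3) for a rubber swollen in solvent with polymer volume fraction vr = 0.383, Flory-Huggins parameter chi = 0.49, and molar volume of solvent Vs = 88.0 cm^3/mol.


ln(1 - vr) = ln(1 - 0.383) = -0.4829
Numerator = -((-0.4829) + 0.383 + 0.49 * 0.383^2) = 0.0280
Denominator = 88.0 * (0.383^(1/3) - 0.383/2) = 47.0551
nu = 0.0280 / 47.0551 = 5.9523e-04 mol/cm^3

5.9523e-04 mol/cm^3


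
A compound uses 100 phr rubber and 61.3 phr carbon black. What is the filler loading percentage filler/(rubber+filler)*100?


Filler % = filler / (rubber + filler) * 100
= 61.3 / (100 + 61.3) * 100
= 61.3 / 161.3 * 100
= 38.0%

38.0%


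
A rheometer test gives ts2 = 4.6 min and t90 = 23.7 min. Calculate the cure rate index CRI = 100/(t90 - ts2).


CRI = 100 / (t90 - ts2)
= 100 / (23.7 - 4.6)
= 100 / 19.1
= 5.24 min^-1

5.24 min^-1


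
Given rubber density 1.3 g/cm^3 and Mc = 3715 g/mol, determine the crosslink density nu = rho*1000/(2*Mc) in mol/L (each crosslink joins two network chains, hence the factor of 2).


nu = rho * 1000 / (2 * Mc)
nu = 1.3 * 1000 / (2 * 3715)
nu = 1300.0 / 7430
nu = 0.1750 mol/L

0.1750 mol/L


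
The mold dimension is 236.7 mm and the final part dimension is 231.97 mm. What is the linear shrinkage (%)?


Shrinkage = (mold - part) / mold * 100
= (236.7 - 231.97) / 236.7 * 100
= 4.73 / 236.7 * 100
= 2.0%

2.0%


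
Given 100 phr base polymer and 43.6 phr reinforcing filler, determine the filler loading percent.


Filler % = filler / (rubber + filler) * 100
= 43.6 / (100 + 43.6) * 100
= 43.6 / 143.6 * 100
= 30.36%

30.36%


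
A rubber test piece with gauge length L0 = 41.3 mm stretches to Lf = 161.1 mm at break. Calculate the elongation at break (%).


Elongation = (Lf - L0) / L0 * 100
= (161.1 - 41.3) / 41.3 * 100
= 119.8 / 41.3 * 100
= 290.1%

290.1%


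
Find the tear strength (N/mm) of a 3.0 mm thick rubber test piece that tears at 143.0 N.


Tear strength = force / thickness
= 143.0 / 3.0
= 47.67 N/mm

47.67 N/mm


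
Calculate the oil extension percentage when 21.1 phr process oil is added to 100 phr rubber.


Oil % = oil / (100 + oil) * 100
= 21.1 / (100 + 21.1) * 100
= 21.1 / 121.1 * 100
= 17.42%

17.42%


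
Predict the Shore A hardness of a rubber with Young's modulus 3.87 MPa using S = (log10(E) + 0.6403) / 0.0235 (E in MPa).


log10(E) = 0.0235*S - 0.6403  =>  S = (log10(E) + 0.6403) / 0.0235
log10(3.87) = 0.587711
S = (0.587711 + 0.6403) / 0.0235 = 1.228011 / 0.0235
S = 52.3

Shore A = 52.3


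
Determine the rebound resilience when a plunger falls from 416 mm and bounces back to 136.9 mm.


Resilience = h_rebound / h_drop * 100
= 136.9 / 416 * 100
= 32.9%

32.9%


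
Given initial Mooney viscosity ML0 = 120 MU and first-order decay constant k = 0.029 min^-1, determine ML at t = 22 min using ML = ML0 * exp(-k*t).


ML = ML0 * exp(-k * t)
ML = 120 * exp(-0.029 * 22)
ML = 120 * 0.5283
ML = 63.4 MU

63.4 MU


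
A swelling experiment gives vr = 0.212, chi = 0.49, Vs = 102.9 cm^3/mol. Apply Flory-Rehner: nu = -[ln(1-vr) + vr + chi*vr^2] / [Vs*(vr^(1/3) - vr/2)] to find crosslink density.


ln(1 - vr) = ln(1 - 0.212) = -0.2383
Numerator = -((-0.2383) + 0.212 + 0.49 * 0.212^2) = 0.0042
Denominator = 102.9 * (0.212^(1/3) - 0.212/2) = 50.4491
nu = 0.0042 / 50.4491 = 8.3939e-05 mol/cm^3

8.3939e-05 mol/cm^3


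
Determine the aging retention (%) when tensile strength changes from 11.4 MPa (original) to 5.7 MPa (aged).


Retention = aged / original * 100
= 5.7 / 11.4 * 100
= 50.0%

50.0%


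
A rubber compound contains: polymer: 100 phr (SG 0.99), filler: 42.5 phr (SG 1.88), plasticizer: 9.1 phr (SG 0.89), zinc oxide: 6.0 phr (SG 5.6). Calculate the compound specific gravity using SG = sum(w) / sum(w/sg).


Sum of weights = 157.6
Volume contributions:
  polymer: 100/0.99 = 101.0101
  filler: 42.5/1.88 = 22.6064
  plasticizer: 9.1/0.89 = 10.2247
  zinc oxide: 6.0/5.6 = 1.0714
Sum of volumes = 134.9126
SG = 157.6 / 134.9126 = 1.168

SG = 1.168


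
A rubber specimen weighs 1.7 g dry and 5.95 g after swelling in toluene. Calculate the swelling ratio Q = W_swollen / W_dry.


Q = W_swollen / W_dry
Q = 5.95 / 1.7
Q = 3.5

Q = 3.5


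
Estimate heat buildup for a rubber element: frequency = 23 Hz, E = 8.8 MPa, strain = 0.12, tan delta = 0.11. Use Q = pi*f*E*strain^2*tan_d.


Q = pi * f * E * strain^2 * tan_d
= pi * 23 * 8.8 * 0.12^2 * 0.11
= pi * 23 * 8.8 * 0.0144 * 0.11
= 1.0072

Q = 1.0072


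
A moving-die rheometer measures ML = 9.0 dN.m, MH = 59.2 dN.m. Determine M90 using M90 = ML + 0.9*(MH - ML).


M90 = ML + 0.9 * (MH - ML)
M90 = 9.0 + 0.9 * (59.2 - 9.0)
M90 = 9.0 + 0.9 * 50.2
M90 = 54.18 dN.m

54.18 dN.m


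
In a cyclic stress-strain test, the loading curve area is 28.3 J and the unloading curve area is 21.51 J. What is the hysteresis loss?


Hysteresis loss = loading - unloading
= 28.3 - 21.51
= 6.79 J

6.79 J


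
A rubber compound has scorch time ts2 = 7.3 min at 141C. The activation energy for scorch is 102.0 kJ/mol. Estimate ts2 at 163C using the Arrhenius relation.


Convert temperatures: T1 = 141 + 273.15 = 414.15 K, T2 = 163 + 273.15 = 436.15 K
ts2_new = 7.3 * exp(102000 / 8.314 * (1/436.15 - 1/414.15))
1/T2 - 1/T1 = -1.2179e-04
ts2_new = 1.64 min

1.64 min


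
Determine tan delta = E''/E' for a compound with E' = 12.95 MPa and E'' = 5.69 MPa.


tan delta = E'' / E'
= 5.69 / 12.95
= 0.4394

tan delta = 0.4394


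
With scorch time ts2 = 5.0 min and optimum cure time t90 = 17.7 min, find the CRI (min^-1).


CRI = 100 / (t90 - ts2)
= 100 / (17.7 - 5.0)
= 100 / 12.7
= 7.87 min^-1

7.87 min^-1


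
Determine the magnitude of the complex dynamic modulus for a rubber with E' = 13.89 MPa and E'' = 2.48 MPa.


|E*| = sqrt(E'^2 + E''^2)
= sqrt(13.89^2 + 2.48^2)
= sqrt(192.9321 + 6.1504)
= 14.11 MPa

14.11 MPa


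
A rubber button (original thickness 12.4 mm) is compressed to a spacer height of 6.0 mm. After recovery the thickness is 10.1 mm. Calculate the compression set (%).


CS = (t0 - recovered) / (t0 - ts) * 100
= (12.4 - 10.1) / (12.4 - 6.0) * 100
= 2.3 / 6.4 * 100
= 35.9%

35.9%


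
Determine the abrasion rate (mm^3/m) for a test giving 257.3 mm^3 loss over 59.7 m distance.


Rate = volume_loss / distance
= 257.3 / 59.7
= 4.31 mm^3/m

4.31 mm^3/m


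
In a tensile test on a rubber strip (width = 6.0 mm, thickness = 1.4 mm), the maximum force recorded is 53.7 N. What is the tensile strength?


Area = width * thickness = 6.0 * 1.4 = 8.4 mm^2
TS = force / area = 53.7 / 8.4 = 6.39 MPa

6.39 MPa


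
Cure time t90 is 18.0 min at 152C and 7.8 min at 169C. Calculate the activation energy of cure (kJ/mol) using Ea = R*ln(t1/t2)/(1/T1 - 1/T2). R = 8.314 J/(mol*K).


T1 = 425.15 K, T2 = 442.15 K
1/T1 - 1/T2 = 9.0435e-05
ln(t1/t2) = ln(18.0/7.8) = 0.8362
Ea = 8.314 * 0.8362 / 9.0435e-05 = 76879.0514 J/mol
Ea = 76.88 kJ/mol

76.88 kJ/mol


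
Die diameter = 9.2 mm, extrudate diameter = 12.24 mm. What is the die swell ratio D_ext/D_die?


Die swell ratio = D_extrudate / D_die
= 12.24 / 9.2
= 1.33

Die swell = 1.33


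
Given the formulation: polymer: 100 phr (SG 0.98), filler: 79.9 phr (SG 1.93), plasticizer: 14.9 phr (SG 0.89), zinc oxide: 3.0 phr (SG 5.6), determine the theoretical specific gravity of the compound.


Sum of weights = 197.8
Volume contributions:
  polymer: 100/0.98 = 102.0408
  filler: 79.9/1.93 = 41.3990
  plasticizer: 14.9/0.89 = 16.7416
  zinc oxide: 3.0/5.6 = 0.5357
Sum of volumes = 160.7171
SG = 197.8 / 160.7171 = 1.231

SG = 1.231


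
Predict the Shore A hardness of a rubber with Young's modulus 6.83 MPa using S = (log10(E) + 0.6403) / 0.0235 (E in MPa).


log10(E) = 0.0235*S - 0.6403  =>  S = (log10(E) + 0.6403) / 0.0235
log10(6.83) = 0.834421
S = (0.834421 + 0.6403) / 0.0235 = 1.474721 / 0.0235
S = 62.8

Shore A = 62.8


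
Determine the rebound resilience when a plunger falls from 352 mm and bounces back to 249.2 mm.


Resilience = h_rebound / h_drop * 100
= 249.2 / 352 * 100
= 70.8%

70.8%


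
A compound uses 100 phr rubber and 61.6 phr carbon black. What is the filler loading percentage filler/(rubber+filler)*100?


Filler % = filler / (rubber + filler) * 100
= 61.6 / (100 + 61.6) * 100
= 61.6 / 161.6 * 100
= 38.12%

38.12%


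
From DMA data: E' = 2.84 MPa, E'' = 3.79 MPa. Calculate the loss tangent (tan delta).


tan delta = E'' / E'
= 3.79 / 2.84
= 1.3345

tan delta = 1.3345


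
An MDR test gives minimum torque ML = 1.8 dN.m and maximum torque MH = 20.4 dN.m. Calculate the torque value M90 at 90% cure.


M90 = ML + 0.9 * (MH - ML)
M90 = 1.8 + 0.9 * (20.4 - 1.8)
M90 = 1.8 + 0.9 * 18.6
M90 = 18.54 dN.m

18.54 dN.m


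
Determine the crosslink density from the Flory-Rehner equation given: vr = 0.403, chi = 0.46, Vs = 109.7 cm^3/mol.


ln(1 - vr) = ln(1 - 0.403) = -0.5158
Numerator = -((-0.5158) + 0.403 + 0.46 * 0.403^2) = 0.0381
Denominator = 109.7 * (0.403^(1/3) - 0.403/2) = 58.9247
nu = 0.0381 / 58.9247 = 6.4710e-04 mol/cm^3

6.4710e-04 mol/cm^3
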